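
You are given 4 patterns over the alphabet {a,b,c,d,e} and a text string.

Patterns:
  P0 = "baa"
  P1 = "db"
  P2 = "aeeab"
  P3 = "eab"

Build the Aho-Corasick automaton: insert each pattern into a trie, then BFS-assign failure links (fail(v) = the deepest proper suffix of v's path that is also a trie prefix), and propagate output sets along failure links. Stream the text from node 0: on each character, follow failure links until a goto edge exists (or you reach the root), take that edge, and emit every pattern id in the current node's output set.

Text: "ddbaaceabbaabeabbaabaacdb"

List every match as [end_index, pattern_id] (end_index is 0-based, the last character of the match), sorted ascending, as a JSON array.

Build:
Trie (insert patterns):
  0='ε' goto a→6 b→1 d→4 e→11
  1='b' goto a→2
  2='ba' goto a→3
  3='baa' goto ·  ←P0
  4='d' goto b→5
  5='db' goto ·  ←P1
  6='a' goto e→7
  7='ae' goto e→8
  8='aee' goto a→9
  9='aeea' goto b→10
  10='aeeab' goto ·  ←P2
  11='e' goto a→12
  12='ea' goto b→13
  13='eab' goto ·  ←P3

BFS fail/out derivation:
  n1('b'): parent n0 fail=0; on 'b' 0 → fail=0;  out ∅∪∅=∅
  n4('d'): parent n0 fail=0; on 'd' 0 → fail=0;  out ∅∪∅=∅
  n6('a'): parent n0 fail=0; on 'a' 0 → fail=0;  out ∅∪∅=∅
  n11('e'): parent n0 fail=0; on 'e' 0 → fail=0;  out ∅∪∅=∅
  n2('ba'): parent n1 fail=0; on 'a' 0 → fail=6;  out ∅∪∅=∅
  n5('db'): parent n4 fail=0; on 'b' 0 → fail=1;  out {1}∪∅={1}
  n7('ae'): parent n6 fail=0; on 'e' 0 → fail=11;  out ∅∪∅=∅
  n12('ea'): parent n11 fail=0; on 'a' 0 → fail=6;  out ∅∪∅=∅
  n3('baa'): parent n2 fail=6; on 'a' 6→0 → fail=6;  out {0}∪∅={0}
  n8('aee'): parent n7 fail=11; on 'e' 11→0 → fail=11;  out ∅∪∅=∅
  n13('eab'): parent n12 fail=6; on 'b' 6→0 → fail=1;  out {3}∪∅={3}
  n9('aeea'): parent n8 fail=11; on 'a' 11 → fail=12;  out ∅∪∅=∅
  n10('aeeab'): parent n9 fail=12; on 'b' 12 → fail=13;  out {2}∪{3}={2,3}

Run:
pos 0 'd': at 4
pos 1 'd': at 4 ·f
pos 2 'b': at 5  emit P1@[1:2]
pos 3 'a': at 2 ·f
pos 4 'a': at 3  emit P0@[2:4]
pos 5 'c': at 0 ·f
pos 6 'e': at 11
pos 7 'a': at 12
pos 8 'b': at 13  emit P3@[6:8]
pos 9 'b': at 1 ·f
pos 10 'a': at 2
pos 11 'a': at 3  emit P0@[9:11]
pos 12 'b': at 1 ·f
pos 13 'e': at 11 ·f
pos 14 'a': at 12
pos 15 'b': at 13  emit P3@[13:15]
pos 16 'b': at 1 ·f
pos 17 'a': at 2
pos 18 'a': at 3  emit P0@[16:18]
pos 19 'b': at 1 ·f
pos 20 'a': at 2
pos 21 'a': at 3  emit P0@[19:21]
pos 22 'c': at 0 ·f
pos 23 'd': at 4
pos 24 'b': at 5  emit P1@[23:24]

Result: [[2,1],[4,0],[8,3],[11,0],[15,3],[18,0],[21,0],[24,1]]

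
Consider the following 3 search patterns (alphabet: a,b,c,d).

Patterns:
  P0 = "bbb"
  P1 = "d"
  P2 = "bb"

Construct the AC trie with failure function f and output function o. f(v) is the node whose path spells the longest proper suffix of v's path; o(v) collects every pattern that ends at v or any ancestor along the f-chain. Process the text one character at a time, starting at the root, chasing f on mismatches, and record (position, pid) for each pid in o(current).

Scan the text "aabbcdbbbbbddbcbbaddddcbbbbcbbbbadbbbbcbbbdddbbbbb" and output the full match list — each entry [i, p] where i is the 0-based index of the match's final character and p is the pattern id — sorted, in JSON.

Build automaton:
Trie (insert patterns):
  0='ε' goto b→1 d→4
  1='b' goto b→2
  2='bb' goto b→3  [P2 ends]
  3='bbb' goto ·  [P0 ends]
  4='d' goto ·  [P1 ends]

BFS fail/out derivation:
  n1('b'): parent n0 fail=0; on 'b' 0 → fail=0;  out ∅∪∅=∅
  n4('d'): parent n0 fail=0; on 'd' 0 → fail=0;  out {1}∪∅={1}
  n2('bb'): parent n1 fail=0; on 'b' 0 → fail=1;  out {2}∪∅={2}
  n3('bbb'): parent n2 fail=1; on 'b' 1 → fail=2;  out {0}∪{2}={0,2}

Scan:
pos 0 'a': at 0
pos 1 'a': at 0
pos 2 'b': at 1
pos 3 'b': at 2  ** P2@[2:3]
pos 4 'c': at 0 (via fail)
pos 5 'd': at 4  ** P1@[5:5]
pos 6 'b': at 1 (via fail)
pos 7 'b': at 2  ** P2@[6:7]
pos 8 'b': at 3  ** P0@[6:8],P2@[7:8]
pos 9 'b': at 3 (via fail)  ** P0@[7:9],P2@[8:9]
pos 10 'b': at 3 (via fail)  ** P0@[8:10],P2@[9:10]
pos 11 'd': at 4 (via fail)  ** P1@[11:11]
pos 12 'd': at 4 (via fail)  ** P1@[12:12]
pos 13 'b': at 1 (via fail)
pos 14 'c': at 0 (via fail)
pos 15 'b': at 1
pos 16 'b': at 2  ** P2@[15:16]
pos 17 'a': at 0 (via fail)
pos 18 'd': at 4  ** P1@[18:18]
pos 19 'd': at 4 (via fail)  ** P1@[19:19]
pos 20 'd': at 4 (via fail)  ** P1@[20:20]
pos 21 'd': at 4 (via fail)  ** P1@[21:21]
pos 22 'c': at 0 (via fail)
pos 23 'b': at 1
pos 24 'b': at 2  ** P2@[23:24]
pos 25 'b': at 3  ** P0@[23:25],P2@[24:25]
pos 26 'b': at 3 (via fail)  ** P0@[24:26],P2@[25:26]
pos 27 'c': at 0 (via fail)
pos 28 'b': at 1
pos 29 'b': at 2  ** P2@[28:29]
pos 30 'b': at 3  ** P0@[28:30],P2@[29:30]
pos 31 'b': at 3 (via fail)  ** P0@[29:31],P2@[30:31]
pos 32 'a': at 0 (via fail)
pos 33 'd': at 4  ** P1@[33:33]
pos 34 'b': at 1 (via fail)
pos 35 'b': at 2  ** P2@[34:35]
pos 36 'b': at 3  ** P0@[34:36],P2@[35:36]
pos 37 'b': at 3 (via fail)  ** P0@[35:37],P2@[36:37]
pos 38 'c': at 0 (via fail)
pos 39 'b': at 1
pos 40 'b': at 2  ** P2@[39:40]
pos 41 'b': at 3  ** P0@[39:41],P2@[40:41]
pos 42 'd': at 4 (via fail)  ** P1@[42:42]
pos 43 'd': at 4 (via fail)  ** P1@[43:43]
pos 44 'd': at 4 (via fail)  ** P1@[44:44]
pos 45 'b': at 1 (via fail)
pos 46 'b': at 2  ** P2@[45:46]
pos 47 'b': at 3  ** P0@[45:47],P2@[46:47]
pos 48 'b': at 3 (via fail)  ** P0@[46:48],P2@[47:48]
pos 49 'b': at 3 (via fail)  ** P0@[47:49],P2@[48:49]

All matches (sorted): [[3,2],[5,1],[7,2],[8,0],[8,2],[9,0],[9,2],[10,0],[10,2],[11,1],[12,1],[16,2],[18,1],[19,1],[20,1],[21,1],[24,2],[25,0],[25,2],[26,0],[26,2],[29,2],[30,0],[30,2],[31,0],[31,2],[33,1],[35,2],[36,0],[36,2],[37,0],[37,2],[40,2],[41,0],[41,2],[42,1],[43,1],[44,1],[46,2],[47,0],[47,2],[48,0],[48,2],[49,0],[49,2]]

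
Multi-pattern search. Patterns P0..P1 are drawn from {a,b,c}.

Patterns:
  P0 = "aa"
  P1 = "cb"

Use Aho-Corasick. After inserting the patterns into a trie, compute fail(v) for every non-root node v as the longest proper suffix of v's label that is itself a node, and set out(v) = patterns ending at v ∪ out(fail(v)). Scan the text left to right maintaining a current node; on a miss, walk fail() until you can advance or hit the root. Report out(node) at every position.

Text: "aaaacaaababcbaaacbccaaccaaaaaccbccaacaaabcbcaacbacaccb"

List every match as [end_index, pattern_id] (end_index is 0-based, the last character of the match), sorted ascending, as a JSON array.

Build automaton:
Trie nodes:
  n0 'ε': a→1 c→3
  n1 'a': a→2
  n2 'aa': ·  ←P0
  n3 'c': b→4
  n4 'cb': ·  ←P1

Failure links (BFS by depth):
  fail(1) 'a': from fail(0)=0 chase 'a': 0 ⇒ 0;  out=∅∪out(0)=∅
  fail(3) 'c': from fail(0)=0 chase 'c': 0 ⇒ 0;  out=∅∪out(0)=∅
  fail(2) 'aa': from fail(1)=0 chase 'a': 0 ⇒ 1;  out={0}∪out(1)={0}
  fail(4) 'cb': from fail(3)=0 chase 'b': 0 ⇒ 0;  out={1}∪out(0)={1}

Run:
i=0 'a': node 0→1
i=1 'a': node 1→2  ** P0@[0:1]
i=2 'a': node 2→2 ·f  ** P0@[1:2]
i=3 'a': node 2→2 ·f  ** P0@[2:3]
i=4 'c': node 2→3 ·f
i=5 'a': node 3→1 ·f
i=6 'a': node 1→2  ** P0@[5:6]
i=7 'a': node 2→2 ·f  ** P0@[6:7]
i=8 'b': node 2→0 ·f
i=9 'a': node 0→1
i=10 'b': node 1→0 ·f
i=11 'c': node 0→3
i=12 'b': node 3→4  ** P1@[11:12]
i=13 'a': node 4→1 ·f
i=14 'a': node 1→2  ** P0@[13:14]
i=15 'a': node 2→2 ·f  ** P0@[14:15]
i=16 'c': node 2→3 ·f
i=17 'b': node 3→4  ** P1@[16:17]
i=18 'c': node 4→3 ·f
i=19 'c': node 3→3 ·f
i=20 'a': node 3→1 ·f
i=21 'a': node 1→2  ** P0@[20:21]
i=22 'c': node 2→3 ·f
i=23 'c': node 3→3 ·f
i=24 'a': node 3→1 ·f
i=25 'a': node 1→2  ** P0@[24:25]
i=26 'a': node 2→2 ·f  ** P0@[25:26]
i=27 'a': node 2→2 ·f  ** P0@[26:27]
i=28 'a': node 2→2 ·f  ** P0@[27:28]
i=29 'c': node 2→3 ·f
i=30 'c': node 3→3 ·f
i=31 'b': node 3→4  ** P1@[30:31]
i=32 'c': node 4→3 ·f
i=33 'c': node 3→3 ·f
i=34 'a': node 3→1 ·f
i=35 'a': node 1→2  ** P0@[34:35]
i=36 'c': node 2→3 ·f
i=37 'a': node 3→1 ·f
i=38 'a': node 1→2  ** P0@[37:38]
i=39 'a': node 2→2 ·f  ** P0@[38:39]
i=40 'b': node 2→0 ·f
i=41 'c': node 0→3
i=42 'b': node 3→4  ** P1@[41:42]
i=43 'c': node 4→3 ·f
i=44 'a': node 3→1 ·f
i=45 'a': node 1→2  ** P0@[44:45]
i=46 'c': node 2→3 ·f
i=47 'b': node 3→4  ** P1@[46:47]
i=48 'a': node 4→1 ·f
i=49 'c': node 1→3 ·f
i=50 'a': node 3→1 ·f
i=51 'c': node 1→3 ·f
i=52 'c': node 3→3 ·f
i=53 'b': node 3→4  ** P1@[52:53]

Result: [[1,0],[2,0],[3,0],[6,0],[7,0],[12,1],[14,0],[15,0],[17,1],[21,0],[25,0],[26,0],[27,0],[28,0],[31,1],[35,0],[38,0],[39,0],[42,1],[45,0],[47,1],[53,1]]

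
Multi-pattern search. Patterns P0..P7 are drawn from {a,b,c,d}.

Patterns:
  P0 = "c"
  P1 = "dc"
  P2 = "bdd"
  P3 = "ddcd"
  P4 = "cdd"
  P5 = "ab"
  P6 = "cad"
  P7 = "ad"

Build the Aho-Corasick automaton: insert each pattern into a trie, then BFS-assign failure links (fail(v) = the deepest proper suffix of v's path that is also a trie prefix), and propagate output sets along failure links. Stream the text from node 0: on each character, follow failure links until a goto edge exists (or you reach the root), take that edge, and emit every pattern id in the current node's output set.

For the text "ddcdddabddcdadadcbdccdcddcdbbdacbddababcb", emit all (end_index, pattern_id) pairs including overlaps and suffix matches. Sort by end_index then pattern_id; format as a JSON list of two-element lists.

Build automaton:
Trie nodes:
  n0 'ε': a→12 b→4 c→1 d→2
  n1 'c': a→14 d→10  [P0 ends]
  n2 'd': c→3 d→7
  n3 'dc': ·  [P1 ends]
  n4 'b': d→5
  n5 'bd': d→6
  n6 'bdd': ·  [P2 ends]
  n7 'dd': c→8
  n8 'ddc': d→9
  n9 'ddcd': ·  [P3 ends]
  n10 'cd': d→11
  n11 'cdd': ·  [P4 ends]
  n12 'a': b→13 d→16
  n13 'ab': ·  [P5 ends]
  n14 'ca': d→15
  n15 'cad': ·  [P6 ends]
  n16 'ad': ·  [P7 ends]

BFS fail/out derivation:
  fail(1) 'c': from fail(0)=0 chase 'c': 0 ⇒ 0;  out={0}∪out(0)={0}
  fail(2) 'd': from fail(0)=0 chase 'd': 0 ⇒ 0;  out=∅∪out(0)=∅
  fail(4) 'b': from fail(0)=0 chase 'b': 0 ⇒ 0;  out=∅∪out(0)=∅
  fail(12) 'a': from fail(0)=0 chase 'a': 0 ⇒ 0;  out=∅∪out(0)=∅
  fail(3) 'dc': from fail(2)=0 chase 'c': 0 ⇒ 1;  out={1}∪out(1)={0,1}
  fail(5) 'bd': from fail(4)=0 chase 'd': 0 ⇒ 2;  out=∅∪out(2)=∅
  fail(7) 'dd': from fail(2)=0 chase 'd': 0 ⇒ 2;  out=∅∪out(2)=∅
  fail(10) 'cd': from fail(1)=0 chase 'd': 0 ⇒ 2;  out=∅∪out(2)=∅
  fail(13) 'ab': from fail(12)=0 chase 'b': 0 ⇒ 4;  out={5}∪out(4)={5}
  fail(14) 'ca': from fail(1)=0 chase 'a': 0 ⇒ 12;  out=∅∪out(12)=∅
  fail(16) 'ad': from fail(12)=0 chase 'd': 0 ⇒ 2;  out={7}∪out(2)={7}
  fail(6) 'bdd': from fail(5)=2 chase 'd': 2 ⇒ 7;  out={2}∪out(7)={2}
  fail(8) 'ddc': from fail(7)=2 chase 'c': 2 ⇒ 3;  out=∅∪out(3)={0,1}
  fail(11) 'cdd': from fail(10)=2 chase 'd': 2 ⇒ 7;  out={4}∪out(7)={4}
  fail(15) 'cad': from fail(14)=12 chase 'd': 12 ⇒ 16;  out={6}∪out(16)={6,7}
  fail(9) 'ddcd': from fail(8)=3 chase 'd': 3→1 ⇒ 10;  out={3}∪out(10)={3}

Run:
pos 0 'd': at 2
pos 1 'd': at 7
pos 2 'c': at 8  emit P0@[2:2],P1@[1:2]
pos 3 'd': at 9  emit P3@[0:3]
pos 4 'd': at 11 (via fail)  emit P4@[2:4]
pos 5 'd': at 7 (via fail)
pos 6 'a': at 12 (via fail)
pos 7 'b': at 13  emit P5@[6:7]
pos 8 'd': at 5 (via fail)
pos 9 'd': at 6  emit P2@[7:9]
pos 10 'c': at 8 (via fail)  emit P0@[10:10],P1@[9:10]
pos 11 'd': at 9  emit P3@[8:11]
pos 12 'a': at 12 (via fail)
pos 13 'd': at 16  emit P7@[12:13]
pos 14 'a': at 12 (via fail)
pos 15 'd': at 16  emit P7@[14:15]
pos 16 'c': at 3 (via fail)  emit P0@[16:16],P1@[15:16]
pos 17 'b': at 4 (via fail)
pos 18 'd': at 5
pos 19 'c': at 3 (via fail)  emit P0@[19:19],P1@[18:19]
pos 20 'c': at 1 (via fail)  emit P0@[20:20]
pos 21 'd': at 10
pos 22 'c': at 3 (via fail)  emit P0@[22:22],P1@[21:22]
pos 23 'd': at 10 (via fail)
pos 24 'd': at 11  emit P4@[22:24]
pos 25 'c': at 8 (via fail)  emit P0@[25:25],P1@[24:25]
pos 26 'd': at 9  emit P3@[23:26]
pos 27 'b': at 4 (via fail)
pos 28 'b': at 4 (via fail)
pos 29 'd': at 5
pos 30 'a': at 12 (via fail)
pos 31 'c': at 1 (via fail)  emit P0@[31:31]
pos 32 'b': at 4 (via fail)
pos 33 'd': at 5
pos 34 'd': at 6  emit P2@[32:34]
pos 35 'a': at 12 (via fail)
pos 36 'b': at 13  emit P5@[35:36]
pos 37 'a': at 12 (via fail)
pos 38 'b': at 13  emit P5@[37:38]
pos 39 'c': at 1 (via fail)  emit P0@[39:39]
pos 40 'b': at 4 (via fail)

Matches: [[2,0],[2,1],[3,3],[4,4],[7,5],[9,2],[10,0],[10,1],[11,3],[13,7],[15,7],[16,0],[16,1],[19,0],[19,1],[20,0],[22,0],[22,1],[24,4],[25,0],[25,1],[26,3],[31,0],[34,2],[36,5],[38,5],[39,0]]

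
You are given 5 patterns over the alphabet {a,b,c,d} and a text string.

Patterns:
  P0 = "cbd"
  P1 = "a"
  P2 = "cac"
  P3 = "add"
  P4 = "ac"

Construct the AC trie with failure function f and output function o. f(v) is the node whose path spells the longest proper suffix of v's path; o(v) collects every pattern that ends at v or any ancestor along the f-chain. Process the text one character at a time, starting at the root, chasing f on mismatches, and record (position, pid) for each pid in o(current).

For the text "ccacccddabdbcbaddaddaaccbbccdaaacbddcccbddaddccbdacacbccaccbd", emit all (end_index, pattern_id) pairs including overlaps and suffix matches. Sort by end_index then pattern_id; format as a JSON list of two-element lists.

Build automaton:
Trie nodes:
  n0 'ε': a→4 c→1
  n1 'c': a→5 b→2
  n2 'cb': d→3
  n3 'cbd': ·  ←P0
  n4 'a': c→9 d→7  ←P1
  n5 'ca': c→6
  n6 'cac': ·  ←P2
  n7 'ad': d→8
  n8 'add': ·  ←P3
  n9 'ac': ·  ←P4

BFS fail/out derivation:
  fail(1) 'c': from fail(0)=0 chase 'c': 0 ⇒ 0;  out=∅∪out(0)=∅
  fail(4) 'a': from fail(0)=0 chase 'a': 0 ⇒ 0;  out={1}∪out(0)={1}
  fail(2) 'cb': from fail(1)=0 chase 'b': 0 ⇒ 0;  out=∅∪out(0)=∅
  fail(5) 'ca': from fail(1)=0 chase 'a': 0 ⇒ 4;  out=∅∪out(4)={1}
  fail(7) 'ad': from fail(4)=0 chase 'd': 0 ⇒ 0;  out=∅∪out(0)=∅
  fail(9) 'ac': from fail(4)=0 chase 'c': 0 ⇒ 1;  out={4}∪out(1)={4}
  fail(3) 'cbd': from fail(2)=0 chase 'd': 0 ⇒ 0;  out={0}∪out(0)={0}
  fail(6) 'cac': from fail(5)=4 chase 'c': 4 ⇒ 9;  out={2}∪out(9)={2,4}
  fail(8) 'add': from fail(7)=0 chase 'd': 0 ⇒ 0;  out={3}∪out(0)={3}

Text stream:
i=0 'c': node 0→1
i=1 'c': node 1→1 (via fail)
i=2 'a': node 1→5  emit P1@[2:2]
i=3 'c': node 5→6  emit P2@[1:3],P4@[2:3]
i=4 'c': node 6→1 (via fail)
i=5 'c': node 1→1 (via fail)
i=6 'd': node 1→0 (via fail)
i=7 'd': node 0→0
i=8 'a': node 0→4  emit P1@[8:8]
i=9 'b': node 4→0 (via fail)
i=10 'd': node 0→0
i=11 'b': node 0→0
i=12 'c': node 0→1
i=13 'b': node 1→2
i=14 'a': node 2→4 (via fail)  emit P1@[14:14]
i=15 'd': node 4→7
i=16 'd': node 7→8  emit P3@[14:16]
i=17 'a': node 8→4 (via fail)  emit P1@[17:17]
i=18 'd': node 4→7
i=19 'd': node 7→8  emit P3@[17:19]
i=20 'a': node 8→4 (via fail)  emit P1@[20:20]
i=21 'a': node 4→4 (via fail)  emit P1@[21:21]
i=22 'c': node 4→9  emit P4@[21:22]
i=23 'c': node 9→1 (via fail)
i=24 'b': node 1→2
i=25 'b': node 2→0 (via fail)
i=26 'c': node 0→1
i=27 'c': node 1→1 (via fail)
i=28 'd': node 1→0 (via fail)
i=29 'a': node 0→4  emit P1@[29:29]
i=30 'a': node 4→4 (via fail)  emit P1@[30:30]
i=31 'a': node 4→4 (via fail)  emit P1@[31:31]
i=32 'c': node 4→9  emit P4@[31:32]
i=33 'b': node 9→2 (via fail)
i=34 'd': node 2→3  emit P0@[32:34]
i=35 'd': node 3→0 (via fail)
i=36 'c': node 0→1
i=37 'c': node 1→1 (via fail)
i=38 'c': node 1→1 (via fail)
i=39 'b': node 1→2
i=40 'd': node 2→3  emit P0@[38:40]
i=41 'd': node 3→0 (via fail)
i=42 'a': node 0→4  emit P1@[42:42]
i=43 'd': node 4→7
i=44 'd': node 7→8  emit P3@[42:44]
i=45 'c': node 8→1 (via fail)
i=46 'c': node 1→1 (via fail)
i=47 'b': node 1→2
i=48 'd': node 2→3  emit P0@[46:48]
i=49 'a': node 3→4 (via fail)  emit P1@[49:49]
i=50 'c': node 4→9  emit P4@[49:50]
i=51 'a': node 9→5 (via fail)  emit P1@[51:51]
i=52 'c': node 5→6  emit P2@[50:52],P4@[51:52]
i=53 'b': node 6→2 (via fail)
i=54 'c': node 2→1 (via fail)
i=55 'c': node 1→1 (via fail)
i=56 'a': node 1→5  emit P1@[56:56]
i=57 'c': node 5→6  emit P2@[55:57],P4@[56:57]
i=58 'c': node 6→1 (via fail)
i=59 'b': node 1→2
i=60 'd': node 2→3  emit P0@[58:60]

All matches (sorted): [[2,1],[3,2],[3,4],[8,1],[14,1],[16,3],[17,1],[19,3],[20,1],[21,1],[22,4],[29,1],[30,1],[31,1],[32,4],[34,0],[40,0],[42,1],[44,3],[48,0],[49,1],[50,4],[51,1],[52,2],[52,4],[56,1],[57,2],[57,4],[60,0]]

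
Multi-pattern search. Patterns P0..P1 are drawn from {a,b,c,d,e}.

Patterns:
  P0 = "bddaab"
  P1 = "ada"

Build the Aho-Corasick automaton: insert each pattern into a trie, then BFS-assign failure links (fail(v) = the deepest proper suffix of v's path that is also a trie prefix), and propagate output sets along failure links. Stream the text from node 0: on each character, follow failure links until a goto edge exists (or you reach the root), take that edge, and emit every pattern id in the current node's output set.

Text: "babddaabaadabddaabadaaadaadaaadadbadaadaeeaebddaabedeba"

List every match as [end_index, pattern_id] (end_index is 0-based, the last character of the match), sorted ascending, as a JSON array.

Build:
Trie (insert patterns):
  0='ε' goto a→7 b→1
  1='b' goto d→2
  2='bd' goto d→3
  3='bdd' goto a→4
  4='bdda' goto a→5
  5='bddaa' goto b→6
  6='bddaab' goto ·  ←P0
  7='a' goto d→8
  8='ad' goto a→9
  9='ada' goto ·  ←P1

BFS fail/out derivation:
  n1('b'): parent n0 fail=0; on 'b' 0 → fail=0;  out ∅∪∅=∅
  n7('a'): parent n0 fail=0; on 'a' 0 → fail=0;  out ∅∪∅=∅
  n2('bd'): parent n1 fail=0; on 'd' 0 → fail=0;  out ∅∪∅=∅
  n8('ad'): parent n7 fail=0; on 'd' 0 → fail=0;  out ∅∪∅=∅
  n3('bdd'): parent n2 fail=0; on 'd' 0 → fail=0;  out ∅∪∅=∅
  n9('ada'): parent n8 fail=0; on 'a' 0 → fail=7;  out {1}∪∅={1}
  n4('bdda'): parent n3 fail=0; on 'a' 0 → fail=7;  out ∅∪∅=∅
  n5('bddaa'): parent n4 fail=7; on 'a' 7→0 → fail=7;  out ∅∪∅=∅
  n6('bddaab'): parent n5 fail=7; on 'b' 7→0 → fail=1;  out {0}∪∅={0}

Text stream:
i=0 'b': node 0→1
i=1 'a': node 1→7 (fail-walked)
i=2 'b': node 7→1 (fail-walked)
i=3 'd': node 1→2
i=4 'd': node 2→3
i=5 'a': node 3→4
i=6 'a': node 4→5
i=7 'b': node 5→6  ** P0@[2:7]
i=8 'a': node 6→7 (fail-walked)
i=9 'a': node 7→7 (fail-walked)
i=10 'd': node 7→8
i=11 'a': node 8→9  ** P1@[9:11]
i=12 'b': node 9→1 (fail-walked)
i=13 'd': node 1→2
i=14 'd': node 2→3
i=15 'a': node 3→4
i=16 'a': node 4→5
i=17 'b': node 5→6  ** P0@[12:17]
i=18 'a': node 6→7 (fail-walked)
i=19 'd': node 7→8
i=20 'a': node 8→9  ** P1@[18:20]
i=21 'a': node 9→7 (fail-walked)
i=22 'a': node 7→7 (fail-walked)
i=23 'd': node 7→8
i=24 'a': node 8→9  ** P1@[22:24]
i=25 'a': node 9→7 (fail-walked)
i=26 'd': node 7→8
i=27 'a': node 8→9  ** P1@[25:27]
i=28 'a': node 9→7 (fail-walked)
i=29 'a': node 7→7 (fail-walked)
i=30 'd': node 7→8
i=31 'a': node 8→9  ** P1@[29:31]
i=32 'd': node 9→8 (fail-walked)
i=33 'b': node 8→1 (fail-walked)
i=34 'a': node 1→7 (fail-walked)
i=35 'd': node 7→8
i=36 'a': node 8→9  ** P1@[34:36]
i=37 'a': node 9→7 (fail-walked)
i=38 'd': node 7→8
i=39 'a': node 8→9  ** P1@[37:39]
i=40 'e': node 9→0 (fail-walked)
i=41 'e': node 0→0
i=42 'a': node 0→7
i=43 'e': node 7→0 (fail-walked)
i=44 'b': node 0→1
i=45 'd': node 1→2
i=46 'd': node 2→3
i=47 'a': node 3→4
i=48 'a': node 4→5
i=49 'b': node 5→6  ** P0@[44:49]
i=50 'e': node 6→0 (fail-walked)
i=51 'd': node 0→0
i=52 'e': node 0→0
i=53 'b': node 0→1
i=54 'a': node 1→7 (fail-walked)

All matches (sorted): [[7,0],[11,1],[17,0],[20,1],[24,1],[27,1],[31,1],[36,1],[39,1],[49,0]]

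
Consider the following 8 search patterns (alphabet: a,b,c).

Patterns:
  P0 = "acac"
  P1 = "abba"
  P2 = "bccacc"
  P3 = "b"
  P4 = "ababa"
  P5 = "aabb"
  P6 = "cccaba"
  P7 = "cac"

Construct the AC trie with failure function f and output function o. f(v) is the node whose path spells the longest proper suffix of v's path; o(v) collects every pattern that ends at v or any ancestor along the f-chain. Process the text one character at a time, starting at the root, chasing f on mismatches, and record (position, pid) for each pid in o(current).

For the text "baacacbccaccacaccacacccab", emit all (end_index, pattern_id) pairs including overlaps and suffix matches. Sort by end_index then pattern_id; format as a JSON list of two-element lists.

Build automaton:
Trie nodes:
  n0 'ε': a→1 b→8 c→20
  n1 'a': a→17 b→5 c→2
  n2 'ac': a→3
  n3 'aca': c→4
  n4 'acac': ·  [P0 ends]
  n5 'ab': a→14 b→6
  n6 'abb': a→7
  n7 'abba': ·  [P1 ends]
  n8 'b': c→9  [P3 ends]
  n9 'bc': c→10
  n10 'bcc': a→11
  n11 'bcca': c→12
  n12 'bccac': c→13
  n13 'bccacc': ·  [P2 ends]
  n14 'aba': b→15
  n15 'abab': a→16
  n16 'ababa': ·  [P4 ends]
  n17 'aa': b→18
  n18 'aab': b→19
  n19 'aabb': ·  [P5 ends]
  n20 'c': a→26 c→21
  n21 'cc': c→22
  n22 'ccc': a→23
  n23 'ccca': b→24
  n24 'cccab': a→25
  n25 'cccaba': ·  [P6 ends]
  n26 'ca': c→27
  n27 'cac': ·  [P7 ends]

Failure links (BFS by depth):
  fail(1) 'a': from fail(0)=0 chase 'a': 0 ⇒ 0;  out=∅∪out(0)=∅
  fail(8) 'b': from fail(0)=0 chase 'b': 0 ⇒ 0;  out={3}∪out(0)={3}
  fail(20) 'c': from fail(0)=0 chase 'c': 0 ⇒ 0;  out=∅∪out(0)=∅
  fail(2) 'ac': from fail(1)=0 chase 'c': 0 ⇒ 20;  out=∅∪out(20)=∅
  fail(5) 'ab': from fail(1)=0 chase 'b': 0 ⇒ 8;  out=∅∪out(8)={3}
  fail(9) 'bc': from fail(8)=0 chase 'c': 0 ⇒ 20;  out=∅∪out(20)=∅
  fail(17) 'aa': from fail(1)=0 chase 'a': 0 ⇒ 1;  out=∅∪out(1)=∅
  fail(21) 'cc': from fail(20)=0 chase 'c': 0 ⇒ 20;  out=∅∪out(20)=∅
  fail(26) 'ca': from fail(20)=0 chase 'a': 0 ⇒ 1;  out=∅∪out(1)=∅
  fail(3) 'aca': from fail(2)=20 chase 'a': 20 ⇒ 26;  out=∅∪out(26)=∅
  fail(6) 'abb': from fail(5)=8 chase 'b': 8→0 ⇒ 8;  out=∅∪out(8)={3}
  fail(10) 'bcc': from fail(9)=20 chase 'c': 20 ⇒ 21;  out=∅∪out(21)=∅
  fail(14) 'aba': from fail(5)=8 chase 'a': 8→0 ⇒ 1;  out=∅∪out(1)=∅
  fail(18) 'aab': from fail(17)=1 chase 'b': 1 ⇒ 5;  out=∅∪out(5)={3}
  fail(22) 'ccc': from fail(21)=20 chase 'c': 20 ⇒ 21;  out=∅∪out(21)=∅
  fail(27) 'cac': from fail(26)=1 chase 'c': 1 ⇒ 2;  out={7}∪out(2)={7}
  fail(4) 'acac': from fail(3)=26 chase 'c': 26 ⇒ 27;  out={0}∪out(27)={0,7}
  fail(7) 'abba': from fail(6)=8 chase 'a': 8→0 ⇒ 1;  out={1}∪out(1)={1}
  fail(11) 'bcca': from fail(10)=21 chase 'a': 21→20 ⇒ 26;  out=∅∪out(26)=∅
  fail(15) 'abab': from fail(14)=1 chase 'b': 1 ⇒ 5;  out=∅∪out(5)={3}
  fail(19) 'aabb': from fail(18)=5 chase 'b': 5 ⇒ 6;  out={5}∪out(6)={3,5}
  fail(23) 'ccca': from fail(22)=21 chase 'a': 21→20 ⇒ 26;  out=∅∪out(26)=∅
  fail(12) 'bccac': from fail(11)=26 chase 'c': 26 ⇒ 27;  out=∅∪out(27)={7}
  fail(16) 'ababa': from fail(15)=5 chase 'a': 5 ⇒ 14;  out={4}∪out(14)={4}
  fail(24) 'cccab': from fail(23)=26 chase 'b': 26→1 ⇒ 5;  out=∅∪out(5)={3}
  fail(13) 'bccacc': from fail(12)=27 chase 'c': 27→2→20 ⇒ 21;  out={2}∪out(21)={2}
  fail(25) 'cccaba': from fail(24)=5 chase 'a': 5 ⇒ 14;  out={6}∪out(14)={6}

Scan:
i=0 'b': node 0→8  emit P3@[0:0]
i=1 'a': node 8→1 (fail-walked)
i=2 'a': node 1→17
i=3 'c': node 17→2 (fail-walked)
i=4 'a': node 2→3
i=5 'c': node 3→4  emit P0@[2:5],P7@[3:5]
i=6 'b': node 4→8 (fail-walked)  emit P3@[6:6]
i=7 'c': node 8→9
i=8 'c': node 9→10
i=9 'a': node 10→11
i=10 'c': node 11→12  emit P7@[8:10]
i=11 'c': node 12→13  emit P2@[6:11]
i=12 'a': node 13→26 (fail-walked)
i=13 'c': node 26→27  emit P7@[11:13]
i=14 'a': node 27→3 (fail-walked)
i=15 'c': node 3→4  emit P0@[12:15],P7@[13:15]
i=16 'c': node 4→21 (fail-walked)
i=17 'a': node 21→26 (fail-walked)
i=18 'c': node 26→27  emit P7@[16:18]
i=19 'a': node 27→3 (fail-walked)
i=20 'c': node 3→4  emit P0@[17:20],P7@[18:20]
i=21 'c': node 4→21 (fail-walked)
i=22 'c': node 21→22
i=23 'a': node 22→23
i=24 'b': node 23→24  emit P3@[24:24]

All matches (sorted): [[0,3],[5,0],[5,7],[6,3],[10,7],[11,2],[13,7],[15,0],[15,7],[18,7],[20,0],[20,7],[24,3]]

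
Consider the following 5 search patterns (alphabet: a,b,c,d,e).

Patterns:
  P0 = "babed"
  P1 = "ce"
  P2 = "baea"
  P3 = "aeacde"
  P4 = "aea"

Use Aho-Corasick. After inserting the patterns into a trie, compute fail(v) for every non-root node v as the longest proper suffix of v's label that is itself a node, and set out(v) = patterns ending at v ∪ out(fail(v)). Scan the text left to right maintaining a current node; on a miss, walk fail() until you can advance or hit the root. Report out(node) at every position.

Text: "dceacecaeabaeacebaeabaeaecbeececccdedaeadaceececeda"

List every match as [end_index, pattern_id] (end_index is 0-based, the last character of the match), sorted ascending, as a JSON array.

Build automaton:
Trie (insert patterns):
  n0 'ε': a→10 b→1 c→6
  n1 'b': a→2
  n2 'ba': b→3 e→8
  n3 'bab': e→4
  n4 'babe': d→5
  n5 'babed': ·  [P0 ends]
  n6 'c': e→7
  n7 'ce': ·  [P1 ends]
  n8 'bae': a→9
  n9 'baea': ·  [P2 ends]
  n10 'a': e→11
  n11 'ae': a→12
  n12 'aea': c→13  [P4 ends]
  n13 'aeac': d→14
  n14 'aeacd': e→15
  n15 'aeacde': ·  [P3 ends]

BFS fail/out derivation:
  n1('b'): parent n0 fail=0; on 'b' 0 → fail=0;  out ∅∪∅=∅
  n6('c'): parent n0 fail=0; on 'c' 0 → fail=0;  out ∅∪∅=∅
  n10('a'): parent n0 fail=0; on 'a' 0 → fail=0;  out ∅∪∅=∅
  n2('ba'): parent n1 fail=0; on 'a' 0 → fail=10;  out ∅∪∅=∅
  n7('ce'): parent n6 fail=0; on 'e' 0 → fail=0;  out {1}∪∅={1}
  n11('ae'): parent n10 fail=0; on 'e' 0 → fail=0;  out ∅∪∅=∅
  n3('bab'): parent n2 fail=10; on 'b' 10→0 → fail=1;  out ∅∪∅=∅
  n8('bae'): parent n2 fail=10; on 'e' 10 → fail=11;  out ∅∪∅=∅
  n12('aea'): parent n11 fail=0; on 'a' 0 → fail=10;  out {4}∪∅={4}
  n4('babe'): parent n3 fail=1; on 'e' 1→0 → fail=0;  out ∅∪∅=∅
  n9('baea'): parent n8 fail=11; on 'a' 11 → fail=12;  out {2}∪{4}={2,4}
  n13('aeac'): parent n12 fail=10; on 'c' 10→0 → fail=6;  out ∅∪∅=∅
  n5('babed'): parent n4 fail=0; on 'd' 0 → fail=0;  out {0}∪∅={0}
  n14('aeacd'): parent n13 fail=6; on 'd' 6→0 → fail=0;  out ∅∪∅=∅
  n15('aeacde'): parent n14 fail=0; on 'e' 0 → fail=0;  out {3}∪∅={3}

Run:
[0] read 'd'  n0⇒n0
[1] read 'c'  n0⇒n6
[2] read 'e'  n6⇒n7  emit P1@[1:2]
[3] read 'a'  n7⇒n10 ·f
[4] read 'c'  n10⇒n6 ·f
[5] read 'e'  n6⇒n7  emit P1@[4:5]
[6] read 'c'  n7⇒n6 ·f
[7] read 'a'  n6⇒n10 ·f
[8] read 'e'  n10⇒n11
[9] read 'a'  n11⇒n12  emit P4@[7:9]
[10] read 'b'  n12⇒n1 ·f
[11] read 'a'  n1⇒n2
[12] read 'e'  n2⇒n8
[13] read 'a'  n8⇒n9  emit P2@[10:13],P4@[11:13]
[14] read 'c'  n9⇒n13 ·f
[15] read 'e'  n13⇒n7 ·f  emit P1@[14:15]
[16] read 'b'  n7⇒n1 ·f
[17] read 'a'  n1⇒n2
[18] read 'e'  n2⇒n8
[19] read 'a'  n8⇒n9  emit P2@[16:19],P4@[17:19]
[20] read 'b'  n9⇒n1 ·f
[21] read 'a'  n1⇒n2
[22] read 'e'  n2⇒n8
[23] read 'a'  n8⇒n9  emit P2@[20:23],P4@[21:23]
[24] read 'e'  n9⇒n11 ·f
[25] read 'c'  n11⇒n6 ·f
[26] read 'b'  n6⇒n1 ·f
[27] read 'e'  n1⇒n0 ·f
[28] read 'e'  n0⇒n0
[29] read 'c'  n0⇒n6
[30] read 'e'  n6⇒n7  emit P1@[29:30]
[31] read 'c'  n7⇒n6 ·f
[32] read 'c'  n6⇒n6 ·f
[33] read 'c'  n6⇒n6 ·f
[34] read 'd'  n6⇒n0 ·f
[35] read 'e'  n0⇒n0
[36] read 'd'  n0⇒n0
[37] read 'a'  n0⇒n10
[38] read 'e'  n10⇒n11
[39] read 'a'  n11⇒n12  emit P4@[37:39]
[40] read 'd'  n12⇒n0 ·f
[41] read 'a'  n0⇒n10
[42] read 'c'  n10⇒n6 ·f
[43] read 'e'  n6⇒n7  emit P1@[42:43]
[44] read 'e'  n7⇒n0 ·f
[45] read 'c'  n0⇒n6
[46] read 'e'  n6⇒n7  emit P1@[45:46]
[47] read 'c'  n7⇒n6 ·f
[48] read 'e'  n6⇒n7  emit P1@[47:48]
[49] read 'd'  n7⇒n0 ·f
[50] read 'a'  n0⇒n10

Matches: [[2,1],[5,1],[9,4],[13,2],[13,4],[15,1],[19,2],[19,4],[23,2],[23,4],[30,1],[39,4],[43,1],[46,1],[48,1]]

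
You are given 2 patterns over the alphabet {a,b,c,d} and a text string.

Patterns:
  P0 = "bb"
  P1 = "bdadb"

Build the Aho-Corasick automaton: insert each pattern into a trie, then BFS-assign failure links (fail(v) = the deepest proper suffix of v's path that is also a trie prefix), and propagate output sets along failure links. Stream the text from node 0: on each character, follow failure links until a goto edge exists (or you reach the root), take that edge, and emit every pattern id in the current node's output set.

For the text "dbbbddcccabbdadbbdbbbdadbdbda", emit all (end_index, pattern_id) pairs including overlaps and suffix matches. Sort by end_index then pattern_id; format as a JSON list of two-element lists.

Construct AC machine:
Trie (insert patterns):
  0='ε' goto b→1
  1='b' goto b→2 d→3
  2='bb' goto ·  ←P0
  3='bd' goto a→4
  4='bda' goto d→5
  5='bdad' goto b→6
  6='bdadb' goto ·  ←P1

BFS fail/out derivation:
  fail(1) 'b': from fail(0)=0 chase 'b': 0 ⇒ 0;  out=∅∪out(0)=∅
  fail(2) 'bb': from fail(1)=0 chase 'b': 0 ⇒ 1;  out={0}∪out(1)={0}
  fail(3) 'bd': from fail(1)=0 chase 'd': 0 ⇒ 0;  out=∅∪out(0)=∅
  fail(4) 'bda': from fail(3)=0 chase 'a': 0 ⇒ 0;  out=∅∪out(0)=∅
  fail(5) 'bdad': from fail(4)=0 chase 'd': 0 ⇒ 0;  out=∅∪out(0)=∅
  fail(6) 'bdadb': from fail(5)=0 chase 'b': 0 ⇒ 1;  out={1}∪out(1)={1}

Text stream:
pos 0 'd': at 0
pos 1 'b': at 1
pos 2 'b': at 2  ** P0@[1:2]
pos 3 'b': at 2 ·f  ** P0@[2:3]
pos 4 'd': at 3 ·f
pos 5 'd': at 0 ·f
pos 6 'c': at 0
pos 7 'c': at 0
pos 8 'c': at 0
pos 9 'a': at 0
pos 10 'b': at 1
pos 11 'b': at 2  ** P0@[10:11]
pos 12 'd': at 3 ·f
pos 13 'a': at 4
pos 14 'd': at 5
pos 15 'b': at 6  ** P1@[11:15]
pos 16 'b': at 2 ·f  ** P0@[15:16]
pos 17 'd': at 3 ·f
pos 18 'b': at 1 ·f
pos 19 'b': at 2  ** P0@[18:19]
pos 20 'b': at 2 ·f  ** P0@[19:20]
pos 21 'd': at 3 ·f
pos 22 'a': at 4
pos 23 'd': at 5
pos 24 'b': at 6  ** P1@[20:24]
pos 25 'd': at 3 ·f
pos 26 'b': at 1 ·f
pos 27 'd': at 3
pos 28 'a': at 4

Matches: [[2,0],[3,0],[11,0],[15,1],[16,0],[19,0],[20,0],[24,1]]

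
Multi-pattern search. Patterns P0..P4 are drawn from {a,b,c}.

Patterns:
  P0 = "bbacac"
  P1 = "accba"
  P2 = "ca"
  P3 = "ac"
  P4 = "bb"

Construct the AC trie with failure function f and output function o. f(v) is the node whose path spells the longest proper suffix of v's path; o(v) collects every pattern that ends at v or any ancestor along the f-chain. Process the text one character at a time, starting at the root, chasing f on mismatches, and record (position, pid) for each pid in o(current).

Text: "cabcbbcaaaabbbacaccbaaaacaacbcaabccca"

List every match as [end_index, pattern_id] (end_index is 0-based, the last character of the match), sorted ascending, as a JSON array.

Build:
Trie nodes:
  n0 'ε': a→7 b→1 c→12
  n1 'b': b→2
  n2 'bb': a→3  ←P4
  n3 'bba': c→4
  n4 'bbac': a→5
  n5 'bbaca': c→6
  n6 'bbacac': ·  ←P0
  n7 'a': c→8
  n8 'ac': c→9  ←P3
  n9 'acc': b→10
  n10 'accb': a→11
  n11 'accba': ·  ←P1
  n12 'c': a→13
  n13 'ca': ·  ←P2

Failure links (BFS by depth):
  fail(1) 'b': from fail(0)=0 chase 'b': 0 ⇒ 0;  out=∅∪out(0)=∅
  fail(7) 'a': from fail(0)=0 chase 'a': 0 ⇒ 0;  out=∅∪out(0)=∅
  fail(12) 'c': from fail(0)=0 chase 'c': 0 ⇒ 0;  out=∅∪out(0)=∅
  fail(2) 'bb': from fail(1)=0 chase 'b': 0 ⇒ 1;  out={4}∪out(1)={4}
  fail(8) 'ac': from fail(7)=0 chase 'c': 0 ⇒ 12;  out={3}∪out(12)={3}
  fail(13) 'ca': from fail(12)=0 chase 'a': 0 ⇒ 7;  out={2}∪out(7)={2}
  fail(3) 'bba': from fail(2)=1 chase 'a': 1→0 ⇒ 7;  out=∅∪out(7)=∅
  fail(9) 'acc': from fail(8)=12 chase 'c': 12→0 ⇒ 12;  out=∅∪out(12)=∅
  fail(4) 'bbac': from fail(3)=7 chase 'c': 7 ⇒ 8;  out=∅∪out(8)={3}
  fail(10) 'accb': from fail(9)=12 chase 'b': 12→0 ⇒ 1;  out=∅∪out(1)=∅
  fail(5) 'bbaca': from fail(4)=8 chase 'a': 8→12 ⇒ 13;  out=∅∪out(13)={2}
  fail(11) 'accba': from fail(10)=1 chase 'a': 1→0 ⇒ 7;  out={1}∪out(7)={1}
  fail(6) 'bbacac': from fail(5)=13 chase 'c': 13→7 ⇒ 8;  out={0}∪out(8)={0,3}

Text stream:
pos 0 'c': at 12
pos 1 'a': at 13  ** P2@[0:1]
pos 2 'b': at 1 (fail-walked)
pos 3 'c': at 12 (fail-walked)
pos 4 'b': at 1 (fail-walked)
pos 5 'b': at 2  ** P4@[4:5]
pos 6 'c': at 12 (fail-walked)
pos 7 'a': at 13  ** P2@[6:7]
pos 8 'a': at 7 (fail-walked)
pos 9 'a': at 7 (fail-walked)
pos 10 'a': at 7 (fail-walked)
pos 11 'b': at 1 (fail-walked)
pos 12 'b': at 2  ** P4@[11:12]
pos 13 'b': at 2 (fail-walked)  ** P4@[12:13]
pos 14 'a': at 3
pos 15 'c': at 4  ** P3@[14:15]
pos 16 'a': at 5  ** P2@[15:16]
pos 17 'c': at 6  ** P0@[12:17],P3@[16:17]
pos 18 'c': at 9 (fail-walked)
pos 19 'b': at 10
pos 20 'a': at 11  ** P1@[16:20]
pos 21 'a': at 7 (fail-walked)
pos 22 'a': at 7 (fail-walked)
pos 23 'a': at 7 (fail-walked)
pos 24 'c': at 8  ** P3@[23:24]
pos 25 'a': at 13 (fail-walked)  ** P2@[24:25]
pos 26 'a': at 7 (fail-walked)
pos 27 'c': at 8  ** P3@[26:27]
pos 28 'b': at 1 (fail-walked)
pos 29 'c': at 12 (fail-walked)
pos 30 'a': at 13  ** P2@[29:30]
pos 31 'a': at 7 (fail-walked)
pos 32 'b': at 1 (fail-walked)
pos 33 'c': at 12 (fail-walked)
pos 34 'c': at 12 (fail-walked)
pos 35 'c': at 12 (fail-walked)
pos 36 'a': at 13  ** P2@[35:36]

Matches: [[1,2],[5,4],[7,2],[12,4],[13,4],[15,3],[16,2],[17,0],[17,3],[20,1],[24,3],[25,2],[27,3],[30,2],[36,2]]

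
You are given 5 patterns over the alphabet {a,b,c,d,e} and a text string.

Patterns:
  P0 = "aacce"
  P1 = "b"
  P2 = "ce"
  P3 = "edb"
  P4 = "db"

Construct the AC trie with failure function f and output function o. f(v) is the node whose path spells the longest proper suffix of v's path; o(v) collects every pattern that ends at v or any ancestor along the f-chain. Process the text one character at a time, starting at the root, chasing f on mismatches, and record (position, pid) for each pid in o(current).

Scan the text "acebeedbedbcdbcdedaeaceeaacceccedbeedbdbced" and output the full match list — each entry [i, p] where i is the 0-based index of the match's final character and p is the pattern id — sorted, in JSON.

Build automaton:
Trie nodes:
  n0 'ε': a→1 b→6 c→7 d→12 e→9
  n1 'a': a→2
  n2 'aa': c→3
  n3 'aac': c→4
  n4 'aacc': e→5
  n5 'aacce': ·  [P0 ends]
  n6 'b': ·  [P1 ends]
  n7 'c': e→8
  n8 'ce': ·  [P2 ends]
  n9 'e': d→10
  n10 'ed': b→11
  n11 'edb': ·  [P3 ends]
  n12 'd': b→13
  n13 'db': ·  [P4 ends]

BFS fail/out derivation:
  n1('a'): parent n0 fail=0; on 'a' 0 → fail=0;  out ∅∪∅=∅
  n6('b'): parent n0 fail=0; on 'b' 0 → fail=0;  out {1}∪∅={1}
  n7('c'): parent n0 fail=0; on 'c' 0 → fail=0;  out ∅∪∅=∅
  n9('e'): parent n0 fail=0; on 'e' 0 → fail=0;  out ∅∪∅=∅
  n12('d'): parent n0 fail=0; on 'd' 0 → fail=0;  out ∅∪∅=∅
  n2('aa'): parent n1 fail=0; on 'a' 0 → fail=1;  out ∅∪∅=∅
  n8('ce'): parent n7 fail=0; on 'e' 0 → fail=9;  out {2}∪∅={2}
  n10('ed'): parent n9 fail=0; on 'd' 0 → fail=12;  out ∅∪∅=∅
  n13('db'): parent n12 fail=0; on 'b' 0 → fail=6;  out {4}∪{1}={1,4}
  n3('aac'): parent n2 fail=1; on 'c' 1→0 → fail=7;  out ∅∪∅=∅
  n11('edb'): parent n10 fail=12; on 'b' 12 → fail=13;  out {3}∪{1,4}={1,3,4}
  n4('aacc'): parent n3 fail=7; on 'c' 7→0 → fail=7;  out ∅∪∅=∅
  n5('aacce'): parent n4 fail=7; on 'e' 7 → fail=8;  out {0}∪{2}={0,2}

Scan:
[0] read 'a'  n0⇒n1
[1] read 'c'  n1⇒n7 (via fail)
[2] read 'e'  n7⇒n8  ** P2@[1:2]
[3] read 'b'  n8⇒n6 (via fail)  ** P1@[3:3]
[4] read 'e'  n6⇒n9 (via fail)
[5] read 'e'  n9⇒n9 (via fail)
[6] read 'd'  n9⇒n10
[7] read 'b'  n10⇒n11  ** P1@[7:7],P3@[5:7],P4@[6:7]
[8] read 'e'  n11⇒n9 (via fail)
[9] read 'd'  n9⇒n10
[10] read 'b'  n10⇒n11  ** P1@[10:10],P3@[8:10],P4@[9:10]
[11] read 'c'  n11⇒n7 (via fail)
[12] read 'd'  n7⇒n12 (via fail)
[13] read 'b'  n12⇒n13  ** P1@[13:13],P4@[12:13]
[14] read 'c'  n13⇒n7 (via fail)
[15] read 'd'  n7⇒n12 (via fail)
[16] read 'e'  n12⇒n9 (via fail)
[17] read 'd'  n9⇒n10
[18] read 'a'  n10⇒n1 (via fail)
[19] read 'e'  n1⇒n9 (via fail)
[20] read 'a'  n9⇒n1 (via fail)
[21] read 'c'  n1⇒n7 (via fail)
[22] read 'e'  n7⇒n8  ** P2@[21:22]
[23] read 'e'  n8⇒n9 (via fail)
[24] read 'a'  n9⇒n1 (via fail)
[25] read 'a'  n1⇒n2
[26] read 'c'  n2⇒n3
[27] read 'c'  n3⇒n4
[28] read 'e'  n4⇒n5  ** P0@[24:28],P2@[27:28]
[29] read 'c'  n5⇒n7 (via fail)
[30] read 'c'  n7⇒n7 (via fail)
[31] read 'e'  n7⇒n8  ** P2@[30:31]
[32] read 'd'  n8⇒n10 (via fail)
[33] read 'b'  n10⇒n11  ** P1@[33:33],P3@[31:33],P4@[32:33]
[34] read 'e'  n11⇒n9 (via fail)
[35] read 'e'  n9⇒n9 (via fail)
[36] read 'd'  n9⇒n10
[37] read 'b'  n10⇒n11  ** P1@[37:37],P3@[35:37],P4@[36:37]
[38] read 'd'  n11⇒n12 (via fail)
[39] read 'b'  n12⇒n13  ** P1@[39:39],P4@[38:39]
[40] read 'c'  n13⇒n7 (via fail)
[41] read 'e'  n7⇒n8  ** P2@[40:41]
[42] read 'd'  n8⇒n10 (via fail)

All matches (sorted): [[2,2],[3,1],[7,1],[7,3],[7,4],[10,1],[10,3],[10,4],[13,1],[13,4],[22,2],[28,0],[28,2],[31,2],[33,1],[33,3],[33,4],[37,1],[37,3],[37,4],[39,1],[39,4],[41,2]]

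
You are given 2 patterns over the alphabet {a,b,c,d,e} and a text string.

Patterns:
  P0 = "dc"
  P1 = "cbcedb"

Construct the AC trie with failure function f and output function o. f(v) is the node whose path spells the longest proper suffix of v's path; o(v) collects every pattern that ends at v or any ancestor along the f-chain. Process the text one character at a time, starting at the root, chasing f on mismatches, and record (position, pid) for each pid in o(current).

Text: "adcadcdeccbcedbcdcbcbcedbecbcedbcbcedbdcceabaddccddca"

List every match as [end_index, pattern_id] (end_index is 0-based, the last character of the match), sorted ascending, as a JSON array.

Build:
Trie nodes:
  0='ε' goto c→3 d→1
  1='d' goto c→2
  2='dc' goto ·  [P0 ends]
  3='c' goto b→4
  4='cb' goto c→5
  5='cbc' goto e→6
  6='cbce' goto d→7
  7='cbced' goto b→8
  8='cbcedb' goto ·  [P1 ends]

BFS fail/out derivation:
  n1('d'): parent n0 fail=0; on 'd' 0 → fail=0;  out ∅∪∅=∅
  n3('c'): parent n0 fail=0; on 'c' 0 → fail=0;  out ∅∪∅=∅
  n2('dc'): parent n1 fail=0; on 'c' 0 → fail=3;  out {0}∪∅={0}
  n4('cb'): parent n3 fail=0; on 'b' 0 → fail=0;  out ∅∪∅=∅
  n5('cbc'): parent n4 fail=0; on 'c' 0 → fail=3;  out ∅∪∅=∅
  n6('cbce'): parent n5 fail=3; on 'e' 3→0 → fail=0;  out ∅∪∅=∅
  n7('cbced'): parent n6 fail=0; on 'd' 0 → fail=1;  out ∅∪∅=∅
  n8('cbcedb'): parent n7 fail=1; on 'b' 1→0 → fail=0;  out {1}∪∅={1}

Run:
i=0 'a': node 0→0
i=1 'd': node 0→1
i=2 'c': node 1→2  → match P0@[1:2]
i=3 'a': node 2→0 (via fail)
i=4 'd': node 0→1
i=5 'c': node 1→2  → match P0@[4:5]
i=6 'd': node 2→1 (via fail)
i=7 'e': node 1→0 (via fail)
i=8 'c': node 0→3
i=9 'c': node 3→3 (via fail)
i=10 'b': node 3→4
i=11 'c': node 4→5
i=12 'e': node 5→6
i=13 'd': node 6→7
i=14 'b': node 7→8  → match P1@[9:14]
i=15 'c': node 8→3 (via fail)
i=16 'd': node 3→1 (via fail)
i=17 'c': node 1→2  → match P0@[16:17]
i=18 'b': node 2→4 (via fail)
i=19 'c': node 4→5
i=20 'b': node 5→4 (via fail)
i=21 'c': node 4→5
i=22 'e': node 5→6
i=23 'd': node 6→7
i=24 'b': node 7→8  → match P1@[19:24]
i=25 'e': node 8→0 (via fail)
i=26 'c': node 0→3
i=27 'b': node 3→4
i=28 'c': node 4→5
i=29 'e': node 5→6
i=30 'd': node 6→7
i=31 'b': node 7→8  → match P1@[26:31]
i=32 'c': node 8→3 (via fail)
i=33 'b': node 3→4
i=34 'c': node 4→5
i=35 'e': node 5→6
i=36 'd': node 6→7
i=37 'b': node 7→8  → match P1@[32:37]
i=38 'd': node 8→1 (via fail)
i=39 'c': node 1→2  → match P0@[38:39]
i=40 'c': node 2→3 (via fail)
i=41 'e': node 3→0 (via fail)
i=42 'a': node 0→0
i=43 'b': node 0→0
i=44 'a': node 0→0
i=45 'd': node 0→1
i=46 'd': node 1→1 (via fail)
i=47 'c': node 1→2  → match P0@[46:47]
i=48 'c': node 2→3 (via fail)
i=49 'd': node 3→1 (via fail)
i=50 'd': node 1→1 (via fail)
i=51 'c': node 1→2  → match P0@[50:51]
i=52 'a': node 2→0 (via fail)

All matches (sorted): [[2,0],[5,0],[14,1],[17,0],[24,1],[31,1],[37,1],[39,0],[47,0],[51,0]]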